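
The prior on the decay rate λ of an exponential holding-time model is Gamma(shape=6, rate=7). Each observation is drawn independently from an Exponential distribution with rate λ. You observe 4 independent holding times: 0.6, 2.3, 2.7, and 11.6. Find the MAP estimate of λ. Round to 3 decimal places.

λ̂_MAP = 0.372

The Exponential(rate=λ) likelihood is ∝ λ^n e^(−λΣtᵢ). Here n = 4 and Σtᵢ = 0.6 + 2.3 + 2.7 + 11.6 = 17.2.
Posterior ∝ λ^5e^(−7λ) · λ^4e^(−17.2λ) = λ^9e^(−24.2λ), i.e. Gamma(10, 24.2).
Mode = (a−1)/b = 9/24.2 ≈ 0.372.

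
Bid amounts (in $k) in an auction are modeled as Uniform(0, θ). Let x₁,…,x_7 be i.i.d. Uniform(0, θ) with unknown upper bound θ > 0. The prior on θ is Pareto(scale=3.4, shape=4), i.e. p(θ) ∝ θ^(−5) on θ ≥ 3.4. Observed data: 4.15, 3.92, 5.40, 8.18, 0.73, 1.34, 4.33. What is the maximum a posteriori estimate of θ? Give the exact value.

θ̂_MAP = 8.18

The Uniform(0, θ) likelihood is θ^(−n) for θ ≥ max(xᵢ), zero otherwise. Here max(xᵢ) = 8.18.
Posterior ∝ θ^(−5) · θ^(−7) = θ^(−12) on θ ≥ max(3.4, 8.18) = 8.18.
This density is strictly decreasing in θ, so the posterior mode lies at the lower boundary of the support.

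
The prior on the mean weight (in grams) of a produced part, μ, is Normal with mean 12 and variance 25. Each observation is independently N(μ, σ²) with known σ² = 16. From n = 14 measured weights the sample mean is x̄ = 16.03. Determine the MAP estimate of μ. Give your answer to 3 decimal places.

μ̂_MAP = 15.854

n = 14, x̄ = 16.03.
For a Normal prior and Normal likelihood with known variance, the posterior is Normal; its mode equals its mean, the precision-weighted average.
Prior precision 1/σ₀² = 1/25 = 0.04; data precision n/σ² = 14/16 = 0.875.
μ̂ = (0.04·12 + 0.875·16.03) / (0.04 + 0.875) = 14.50625/0.915 = 11605/732 ≈ 15.854.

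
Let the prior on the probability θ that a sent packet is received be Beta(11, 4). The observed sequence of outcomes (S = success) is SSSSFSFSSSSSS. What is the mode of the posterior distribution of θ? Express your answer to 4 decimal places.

Prior: Beta(11, 4).
Data: 11 successes in 13 trials (from the sequence). The binomial likelihood contributes θ^11(1−θ)^2, so the posterior is Beta(11+11, 4+2) = Beta(22, 6).
For Beta(a, b) with a, b > 1 the mode is (a−1)/(a+b−2) = 21/26 ≈ 0.8077.

θ̂_MAP = 0.8077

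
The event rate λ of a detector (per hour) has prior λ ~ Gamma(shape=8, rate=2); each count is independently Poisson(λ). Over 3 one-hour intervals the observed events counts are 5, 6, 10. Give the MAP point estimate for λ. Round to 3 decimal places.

λ̂_MAP = 5.600

Σxᵢ = 5+6+10 = 21, with n = 3.
Posterior ∝ λ^7e^(−2λ) · λ^21e^(−3λ) = λ^28e^(−5λ), i.e. Gamma(shape=29, rate=5).
The mode of a Gamma(a, b) with a ≥ 1 (shape–rate) is (a−1)/b = 28/5 ≈ 5.600.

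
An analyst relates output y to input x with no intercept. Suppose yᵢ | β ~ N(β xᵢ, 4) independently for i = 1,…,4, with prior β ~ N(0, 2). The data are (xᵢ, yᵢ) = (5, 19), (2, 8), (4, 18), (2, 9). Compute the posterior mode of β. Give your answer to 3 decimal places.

β̂_MAP = 3.941

log p(β | y) = −Σ(yᵢ − βxᵢ)²/(2·4) − β²/(2·2) + const.
Setting the derivative to zero: Σxᵢ(yᵢ − βxᵢ)/4 − β/2 = 0, so β = Σxᵢyᵢ / (Σxᵢ² + σ²/τ²).
Σxᵢyᵢ = 5·19 + 2·8 + 4·18 + 2·9 = 201; Σxᵢ² = 49; σ²/τ² = 2.
β̂_MAP = 201 / (49 + 2) = 201/51 ≈ 3.941.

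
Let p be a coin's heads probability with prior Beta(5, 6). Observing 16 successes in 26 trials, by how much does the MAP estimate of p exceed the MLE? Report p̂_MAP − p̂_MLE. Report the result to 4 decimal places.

MAP − MLE = -0.0440

Posterior is Beta(21, 16); MAP = (21−1)/(37−2) = 20/35 ≈ 0.57143.
MLE ignores the prior: p̂_MLE = k/n = 16/26 ≈ 0.61538.
Difference = 20/35 − 16/26 = -4/91 ≈ -0.0440.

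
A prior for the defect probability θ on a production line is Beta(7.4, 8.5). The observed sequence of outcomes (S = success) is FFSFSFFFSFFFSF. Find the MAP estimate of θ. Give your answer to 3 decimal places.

θ̂_MAP = 0.373

Prior: Beta(7.4, 8.5).
Data: 4 successes in 14 trials (from the sequence). The binomial likelihood contributes θ^4(1−θ)^10, so the posterior is Beta(7.4+4, 8.5+10) = Beta(11.4, 18.5).
For Beta(a, b) with a, b > 1 the mode is (a−1)/(a+b−2) = 10.4/27.9 ≈ 0.373.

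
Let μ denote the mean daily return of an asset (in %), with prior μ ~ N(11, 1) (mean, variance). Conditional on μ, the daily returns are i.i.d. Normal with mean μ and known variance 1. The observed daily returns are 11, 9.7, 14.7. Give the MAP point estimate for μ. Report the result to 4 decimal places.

μ̂_MAP = 11.6000

n = 3; x̄ = (11 + 9.7 + 14.7)/3 = 35.4/3 = 11.8.
For a Normal prior and Normal likelihood with known variance, the posterior is Normal; its mode equals its mean, the precision-weighted average.
Prior precision 1/σ₀² = 1/1 = 1; data precision n/σ² = 3/1 = 3.
μ̂ = (1·11 + 3·11.8) / (1 + 3) = 46.4/4 = 11.6000.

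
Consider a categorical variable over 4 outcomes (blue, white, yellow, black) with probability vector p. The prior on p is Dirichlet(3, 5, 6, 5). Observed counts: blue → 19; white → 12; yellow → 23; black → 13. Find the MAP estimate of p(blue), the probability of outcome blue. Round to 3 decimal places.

The posterior is Dirichlet(αᵢ + nᵢ) = Dirichlet(22, 17, 29, 18).
For a Dirichlet(a₁,…,a_K) with all aᵢ > 1, the mode has j-th component (aⱼ − 1)/(Σaᵢ − K).
Here Σaᵢ = 86 and K = 4, so p(blue) = (22 − 1)/(86 − 4) = 21/82 ≈ 0.256.

MAP estimate of p(blue) = 0.256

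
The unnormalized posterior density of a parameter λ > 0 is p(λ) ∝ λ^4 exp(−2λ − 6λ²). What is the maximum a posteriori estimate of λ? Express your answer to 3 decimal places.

ℓ'(λ) = 4/λ − 2 − 12λ. Setting this to zero and multiplying by λ: 12λ² + 2λ − 4 = 0.
λ = (−2 + √(2² + 4·12·4)) / (2·12) = (−2 + √196) / 24 = (−2 + 14)/24 = 1/2.
ℓ''(λ) = −4/λ² − 12 < 0, confirming a maximum.

λ̂_MAP = 0.500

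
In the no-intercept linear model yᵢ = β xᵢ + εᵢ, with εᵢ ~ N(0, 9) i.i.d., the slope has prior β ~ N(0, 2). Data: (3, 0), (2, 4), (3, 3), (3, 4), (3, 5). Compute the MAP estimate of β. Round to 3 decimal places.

log p(β | y) = −Σ(yᵢ − βxᵢ)²/(2·9) − β²/(2·2) + const.
Setting the derivative to zero: Σxᵢ(yᵢ − βxᵢ)/9 − β/2 = 0, so β = Σxᵢyᵢ / (Σxᵢ² + σ²/τ²).
Σxᵢyᵢ = 3·0 + 2·4 + 3·3 + 3·4 + 3·5 = 44; Σxᵢ² = 40; σ²/τ² = 4.5.
β̂_MAP = 44 / (40 + 4.5) = 44/44.5 ≈ 0.989.

β̂_MAP = 0.989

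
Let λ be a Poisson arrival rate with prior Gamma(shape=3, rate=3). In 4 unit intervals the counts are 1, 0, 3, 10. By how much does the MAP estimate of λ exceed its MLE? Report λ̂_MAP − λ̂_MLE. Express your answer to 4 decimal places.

MAP − MLE = -1.2143

Σxᵢ = 14. Posterior is Gamma(17, 7); MAP = (17−1)/7 = 16/7 ≈ 2.28571.
MLE = x̄ = 14/4 ≈ 3.50000.
Difference = 16/7 − 14/4 = -17/14 ≈ -1.2143.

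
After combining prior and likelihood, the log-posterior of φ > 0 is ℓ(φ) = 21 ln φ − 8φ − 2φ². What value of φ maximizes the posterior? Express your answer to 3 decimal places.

ℓ'(φ) = 21/φ − 8 − 4φ. Setting this to zero and multiplying by φ: 4φ² + 8φ − 21 = 0.
φ = (−8 + √(8² + 4·4·21)) / (2·4) = (−8 + √400) / 8 = (−8 + 20)/8 = 3/2.
ℓ''(φ) = −21/φ² − 4 < 0, confirming a maximum.

φ̂_MAP = 1.500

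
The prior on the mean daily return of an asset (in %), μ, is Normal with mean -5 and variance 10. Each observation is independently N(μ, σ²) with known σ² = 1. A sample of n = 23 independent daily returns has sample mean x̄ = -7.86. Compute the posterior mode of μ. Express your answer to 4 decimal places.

n = 23, x̄ = -7.86.
For a Normal prior and Normal likelihood with known variance, the posterior is Normal; its mode equals its mean, the precision-weighted average.
Prior precision 1/σ₀² = 1/10 = 0.1; data precision n/σ² = 23/1 = 23.
μ̂ = (0.1·(-5) + 23·(-7.86)) / (0.1 + 23) = (-181.28)/23.1 = -824/105 ≈ -7.8476.

μ̂_MAP = -7.8476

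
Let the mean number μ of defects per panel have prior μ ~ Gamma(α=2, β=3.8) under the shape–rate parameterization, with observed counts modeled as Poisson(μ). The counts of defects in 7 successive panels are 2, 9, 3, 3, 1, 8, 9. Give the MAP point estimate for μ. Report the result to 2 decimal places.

Σxᵢ = 2+9+3+3+1+8+9 = 35, with n = 7.
Posterior ∝ μe^(−3.8μ) · μ^35e^(−7μ) = μ^36e^(−10.8μ), i.e. Gamma(shape=37, rate=10.8).
The mode of a Gamma(a, b) with a ≥ 1 (shape–rate) is (a−1)/b = 36/10.8 ≈ 3.33.

μ̂_MAP = 3.33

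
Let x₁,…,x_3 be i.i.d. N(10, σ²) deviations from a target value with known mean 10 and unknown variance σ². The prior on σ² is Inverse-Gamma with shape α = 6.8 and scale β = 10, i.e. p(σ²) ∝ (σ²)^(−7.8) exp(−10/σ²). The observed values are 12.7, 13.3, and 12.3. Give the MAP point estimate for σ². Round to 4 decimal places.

σ̂²_MAP = 2.3371

Sum of squared deviations about the known mean: SS = (12.7−10)² + (13.3−10)² + (12.3−10)² = 23.47.
The Normal likelihood contributes (σ²)^(−n/2) exp(−SS/(2σ²)), so the posterior is Inverse-Gamma(α + n/2, β + SS/2) = Inverse-Gamma(8.3, 21.735).
The mode of Inverse-Gamma(a, b) is b/(a+1) = 21.735/9.3 ≈ 2.3371.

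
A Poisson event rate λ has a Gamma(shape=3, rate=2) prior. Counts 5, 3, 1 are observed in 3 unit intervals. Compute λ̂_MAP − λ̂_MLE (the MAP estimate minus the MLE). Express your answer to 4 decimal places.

MAP − MLE = -0.8000

Σxᵢ = 9. Posterior is Gamma(12, 5); MAP = (12−1)/5 = 11/5 ≈ 2.20000.
MLE = x̄ = 9/3 ≈ 3.00000.
Difference = 11/5 − 9/3 = -4/5 ≈ -0.8000.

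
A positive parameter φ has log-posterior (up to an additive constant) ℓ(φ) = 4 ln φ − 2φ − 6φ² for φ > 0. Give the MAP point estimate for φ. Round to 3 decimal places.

ℓ'(φ) = 4/φ − 2 − 12φ. Setting this to zero and multiplying by φ: 12φ² + 2φ − 4 = 0.
φ = (−2 + √(2² + 4·12·4)) / (2·12) = (−2 + √196) / 24 = (−2 + 14)/24 = 1/2.
ℓ''(φ) = −4/φ² − 12 < 0, confirming a maximum.

φ̂_MAP = 0.500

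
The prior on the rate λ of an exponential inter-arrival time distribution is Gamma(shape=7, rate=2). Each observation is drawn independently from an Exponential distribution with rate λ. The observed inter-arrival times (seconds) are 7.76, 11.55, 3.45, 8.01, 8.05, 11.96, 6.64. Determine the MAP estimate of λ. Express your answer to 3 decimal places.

λ̂_MAP = 0.219

The Exponential(rate=λ) likelihood is ∝ λ^n e^(−λΣtᵢ). Here n = 7 and Σtᵢ = 7.76 + 11.55 + 3.45 + 8.01 + 8.05 + 11.96 + 6.64 = 57.42.
Posterior ∝ λ^6e^(−2λ) · λ^7e^(−57.42λ) = λ^13e^(−59.42λ), i.e. Gamma(14, 59.42).
Mode = (a−1)/b = 13/59.42 ≈ 0.219.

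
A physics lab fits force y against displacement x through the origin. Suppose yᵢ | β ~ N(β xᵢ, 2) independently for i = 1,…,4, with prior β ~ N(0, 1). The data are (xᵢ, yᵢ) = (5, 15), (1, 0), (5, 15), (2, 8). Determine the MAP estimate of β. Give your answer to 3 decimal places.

log p(β | y) = −Σ(yᵢ − βxᵢ)²/(2·2) − β²/(2·1) + const.
Setting the derivative to zero: Σxᵢ(yᵢ − βxᵢ)/2 − β/1 = 0, so β = Σxᵢyᵢ / (Σxᵢ² + σ²/τ²).
Σxᵢyᵢ = 5·15 + 1·0 + 5·15 + 2·8 = 166; Σxᵢ² = 55; σ²/τ² = 2.
β̂_MAP = 166 / (55 + 2) = 166/57 ≈ 2.912.

β̂_MAP = 2.912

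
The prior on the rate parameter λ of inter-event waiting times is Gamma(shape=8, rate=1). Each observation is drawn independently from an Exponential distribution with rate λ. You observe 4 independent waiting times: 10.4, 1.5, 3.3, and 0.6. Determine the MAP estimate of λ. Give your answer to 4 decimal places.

The Exponential(rate=λ) likelihood is ∝ λ^n e^(−λΣtᵢ). Here n = 4 and Σtᵢ = 10.4 + 1.5 + 3.3 + 0.6 = 15.8.
Posterior ∝ λ^7e^(−1λ) · λ^4e^(−15.8λ) = λ^11e^(−16.8λ), i.e. Gamma(12, 16.8).
Mode = (a−1)/b = 11/16.8 ≈ 0.6548.

λ̂_MAP = 0.6548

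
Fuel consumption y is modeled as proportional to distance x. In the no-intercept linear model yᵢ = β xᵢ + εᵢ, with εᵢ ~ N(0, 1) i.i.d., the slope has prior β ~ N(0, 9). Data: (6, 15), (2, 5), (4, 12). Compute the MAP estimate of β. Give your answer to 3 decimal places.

β̂_MAP = 2.638

log p(β | y) = −Σ(yᵢ − βxᵢ)²/(2·1) − β²/(2·9) + const.
Setting the derivative to zero: Σxᵢ(yᵢ − βxᵢ)/1 − β/9 = 0, so β = Σxᵢyᵢ / (Σxᵢ² + σ²/τ²).
Σxᵢyᵢ = 6·15 + 2·5 + 4·12 = 148; Σxᵢ² = 56; σ²/τ² = 1/9.
β̂_MAP = 148 / (56 + 1/9) = 148/(505/9) = 1332/505 ≈ 2.638.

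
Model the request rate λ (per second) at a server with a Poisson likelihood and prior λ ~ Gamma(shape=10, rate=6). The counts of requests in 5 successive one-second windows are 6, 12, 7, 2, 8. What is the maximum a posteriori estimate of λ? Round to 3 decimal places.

Σxᵢ = 6+12+7+2+8 = 35, with n = 5.
Posterior ∝ λ^9e^(−6λ) · λ^35e^(−5λ) = λ^44e^(−11λ), i.e. Gamma(shape=45, rate=11).
The mode of a Gamma(a, b) with a ≥ 1 (shape–rate) is (a−1)/b = 44/11 ≈ 4.000.

λ̂_MAP = 4.000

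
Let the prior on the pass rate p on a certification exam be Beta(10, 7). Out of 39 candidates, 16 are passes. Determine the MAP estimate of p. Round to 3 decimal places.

Prior: Beta(10, 7).
Data: 16 successes in 39 trials. The binomial likelihood contributes p^16(1−p)^23, so the posterior is Beta(10+16, 7+23) = Beta(26, 30).
For Beta(a, b) with a, b > 1 the mode is (a−1)/(a+b−2) = 25/54 ≈ 0.463.

p̂_MAP = 0.463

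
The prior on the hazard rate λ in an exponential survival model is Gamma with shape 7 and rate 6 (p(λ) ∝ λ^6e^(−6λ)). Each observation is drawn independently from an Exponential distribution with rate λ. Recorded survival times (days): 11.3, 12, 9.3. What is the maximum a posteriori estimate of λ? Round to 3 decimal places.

λ̂_MAP = 0.233

The Exponential(rate=λ) likelihood is ∝ λ^n e^(−λΣtᵢ). Here n = 3 and Σtᵢ = 11.3 + 12 + 9.3 = 32.6.
Posterior ∝ λ^6e^(−6λ) · λ^3e^(−32.6λ) = λ^9e^(−38.6λ), i.e. Gamma(10, 38.6).
Mode = (a−1)/b = 9/38.6 ≈ 0.233.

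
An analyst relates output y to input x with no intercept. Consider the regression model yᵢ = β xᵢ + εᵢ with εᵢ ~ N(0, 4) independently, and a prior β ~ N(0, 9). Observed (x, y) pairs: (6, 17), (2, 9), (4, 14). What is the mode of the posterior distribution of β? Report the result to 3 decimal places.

log p(β | y) = −Σ(yᵢ − βxᵢ)²/(2·4) − β²/(2·9) + const.
Setting the derivative to zero: Σxᵢ(yᵢ − βxᵢ)/4 − β/9 = 0, so β = Σxᵢyᵢ / (Σxᵢ² + σ²/τ²).
Σxᵢyᵢ = 6·17 + 2·9 + 4·14 = 176; Σxᵢ² = 56; σ²/τ² = 4/9.
β̂_MAP = 176 / (56 + 4/9) = 176/(508/9) = 396/127 ≈ 3.118.

β̂_MAP = 3.118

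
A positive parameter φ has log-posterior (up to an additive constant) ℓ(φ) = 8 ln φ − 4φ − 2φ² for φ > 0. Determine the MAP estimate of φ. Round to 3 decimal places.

ℓ'(φ) = 8/φ − 4 − 4φ. Setting this to zero and multiplying by φ: 4φ² + 4φ − 8 = 0.
φ = (−4 + √(4² + 4·4·8)) / (2·4) = (−4 + √144) / 8 = (−4 + 12)/8 = 1.
ℓ''(φ) = −8/φ² − 4 < 0, confirming a maximum.

φ̂_MAP = 1.000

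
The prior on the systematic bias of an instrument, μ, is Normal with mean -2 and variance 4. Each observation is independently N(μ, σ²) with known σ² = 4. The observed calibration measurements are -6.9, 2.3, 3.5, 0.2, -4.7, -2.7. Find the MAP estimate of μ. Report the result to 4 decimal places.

μ̂_MAP = -1.4714

n = 6; x̄ = ((-6.9) + 2.3 + 3.5 + 0.2 + (-4.7) + (-2.7))/6 = -8.3/6 = -83/60 ≈ -1.3833.
For a Normal prior and Normal likelihood with known variance, the posterior is Normal; its mode equals its mean, the precision-weighted average.
Prior precision 1/σ₀² = 1/4 = 0.25; data precision n/σ² = 6/4 = 1.5.
μ̂ = (0.25·(-2) + 1.5·(-83/60)) / (0.25 + 1.5) = (-2.575)/1.75 = -103/70 ≈ -1.4714.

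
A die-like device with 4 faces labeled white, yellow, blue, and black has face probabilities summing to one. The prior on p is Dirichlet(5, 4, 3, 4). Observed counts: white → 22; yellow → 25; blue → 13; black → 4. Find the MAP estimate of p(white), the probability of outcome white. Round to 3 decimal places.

The posterior is Dirichlet(αᵢ + nᵢ) = Dirichlet(27, 29, 16, 8).
For a Dirichlet(a₁,…,a_K) with all aᵢ > 1, the mode has j-th component (aⱼ − 1)/(Σaᵢ − K).
Here Σaᵢ = 80 and K = 4, so p(white) = (27 − 1)/(80 − 4) = 26/76 ≈ 0.342.

MAP estimate of p(white) = 0.342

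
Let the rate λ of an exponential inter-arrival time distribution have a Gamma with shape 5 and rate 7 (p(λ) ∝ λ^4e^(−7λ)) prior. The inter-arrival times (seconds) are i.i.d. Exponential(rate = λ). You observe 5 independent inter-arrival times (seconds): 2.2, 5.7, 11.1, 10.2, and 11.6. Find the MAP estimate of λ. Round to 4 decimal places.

The Exponential(rate=λ) likelihood is ∝ λ^n e^(−λΣtᵢ). Here n = 5 and Σtᵢ = 2.2 + 5.7 + 11.1 + 10.2 + 11.6 = 40.8.
Posterior ∝ λ^4e^(−7λ) · λ^5e^(−40.8λ) = λ^9e^(−47.8λ), i.e. Gamma(10, 47.8).
Mode = (a−1)/b = 9/47.8 ≈ 0.1883.

λ̂_MAP = 0.1883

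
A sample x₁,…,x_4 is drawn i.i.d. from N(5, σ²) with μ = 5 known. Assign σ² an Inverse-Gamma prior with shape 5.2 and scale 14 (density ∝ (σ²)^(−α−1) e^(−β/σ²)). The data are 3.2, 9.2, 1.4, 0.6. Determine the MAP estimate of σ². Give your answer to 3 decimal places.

σ̂²_MAP = 4.951

Sum of squared deviations about the known mean: SS = (3.2−5)² + (9.2−5)² + (1.4−5)² + (0.6−5)² = 53.2.
The Normal likelihood contributes (σ²)^(−n/2) exp(−SS/(2σ²)), so the posterior is Inverse-Gamma(α + n/2, β + SS/2) = Inverse-Gamma(7.2, 40.6).
The mode of Inverse-Gamma(a, b) is b/(a+1) = 40.6/8.2 ≈ 4.951.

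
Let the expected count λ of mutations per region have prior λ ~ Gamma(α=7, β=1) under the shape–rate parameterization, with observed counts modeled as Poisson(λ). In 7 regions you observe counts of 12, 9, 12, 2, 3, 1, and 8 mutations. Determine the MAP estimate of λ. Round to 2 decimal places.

λ̂_MAP = 6.63

Σxᵢ = 12+9+12+2+3+1+8 = 47, with n = 7.
Posterior ∝ λ^6e^(−1λ) · λ^47e^(−7λ) = λ^53e^(−8λ), i.e. Gamma(shape=54, rate=8).
The mode of a Gamma(a, b) with a ≥ 1 (shape–rate) is (a−1)/b = 53/8 ≈ 6.63.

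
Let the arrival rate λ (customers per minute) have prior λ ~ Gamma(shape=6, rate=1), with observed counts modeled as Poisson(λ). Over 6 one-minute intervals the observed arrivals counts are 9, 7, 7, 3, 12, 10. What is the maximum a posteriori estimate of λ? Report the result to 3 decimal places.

λ̂_MAP = 7.571

Σxᵢ = 9+7+7+3+12+10 = 48, with n = 6.
Posterior ∝ λ^5e^(−1λ) · λ^48e^(−6λ) = λ^53e^(−7λ), i.e. Gamma(shape=54, rate=7).
The mode of a Gamma(a, b) with a ≥ 1 (shape–rate) is (a−1)/b = 53/7 ≈ 7.571.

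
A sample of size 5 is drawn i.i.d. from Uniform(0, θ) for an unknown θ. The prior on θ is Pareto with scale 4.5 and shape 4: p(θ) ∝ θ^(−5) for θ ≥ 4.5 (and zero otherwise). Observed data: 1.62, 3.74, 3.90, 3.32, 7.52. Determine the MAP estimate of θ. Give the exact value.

The Uniform(0, θ) likelihood is θ^(−n) for θ ≥ max(xᵢ), zero otherwise. Here max(xᵢ) = 7.52.
Posterior ∝ θ^(−5) · θ^(−5) = θ^(−10) on θ ≥ max(4.5, 7.52) = 7.52.
This density is strictly decreasing in θ, so the posterior mode lies at the lower boundary of the support.

θ̂_MAP = 7.52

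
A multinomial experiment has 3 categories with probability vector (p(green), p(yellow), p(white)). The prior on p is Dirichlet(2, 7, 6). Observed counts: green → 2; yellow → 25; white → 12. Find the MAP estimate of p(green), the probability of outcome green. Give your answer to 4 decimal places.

The posterior is Dirichlet(αᵢ + nᵢ) = Dirichlet(4, 32, 18).
For a Dirichlet(a₁,…,a_K) with all aᵢ > 1, the mode has j-th component (aⱼ − 1)/(Σaᵢ − K).
Here Σaᵢ = 54 and K = 3, so p(green) = (4 − 1)/(54 − 3) = 3/51 ≈ 0.0588.

MAP estimate of p(green) = 0.0588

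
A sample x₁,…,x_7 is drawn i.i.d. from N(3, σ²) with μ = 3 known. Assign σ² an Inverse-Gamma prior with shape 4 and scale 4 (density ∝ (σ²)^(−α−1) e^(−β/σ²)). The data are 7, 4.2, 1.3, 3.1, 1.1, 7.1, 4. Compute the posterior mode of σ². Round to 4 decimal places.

σ̂²_MAP = 2.9271

Sum of squared deviations about the known mean: SS = (7−3)² + (4.2−3)² + (1.3−3)² + (3.1−3)² + (1.1−3)² + (7.1−3)² + (4−3)² = 41.76.
The Normal likelihood contributes (σ²)^(−n/2) exp(−SS/(2σ²)), so the posterior is Inverse-Gamma(α + n/2, β + SS/2) = Inverse-Gamma(7.5, 24.88).
The mode of Inverse-Gamma(a, b) is b/(a+1) = 24.88/8.5 ≈ 2.9271.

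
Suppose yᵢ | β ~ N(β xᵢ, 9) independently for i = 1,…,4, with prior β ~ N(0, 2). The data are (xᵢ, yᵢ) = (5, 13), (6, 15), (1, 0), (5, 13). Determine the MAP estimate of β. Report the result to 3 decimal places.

β̂_MAP = 2.404

log p(β | y) = −Σ(yᵢ − βxᵢ)²/(2·9) − β²/(2·2) + const.
Setting the derivative to zero: Σxᵢ(yᵢ − βxᵢ)/9 − β/2 = 0, so β = Σxᵢyᵢ / (Σxᵢ² + σ²/τ²).
Σxᵢyᵢ = 5·13 + 6·15 + 1·0 + 5·13 = 220; Σxᵢ² = 87; σ²/τ² = 4.5.
β̂_MAP = 220 / (87 + 4.5) = 220/91.5 ≈ 2.404.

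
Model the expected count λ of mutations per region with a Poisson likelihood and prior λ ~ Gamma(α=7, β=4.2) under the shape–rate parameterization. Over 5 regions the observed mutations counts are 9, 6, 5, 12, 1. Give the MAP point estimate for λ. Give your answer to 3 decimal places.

λ̂_MAP = 4.239

Σxᵢ = 9+6+5+12+1 = 33, with n = 5.
Posterior ∝ λ^6e^(−4.2λ) · λ^33e^(−5λ) = λ^39e^(−9.2λ), i.e. Gamma(shape=40, rate=9.2).
The mode of a Gamma(a, b) with a ≥ 1 (shape–rate) is (a−1)/b = 39/9.2 ≈ 4.239.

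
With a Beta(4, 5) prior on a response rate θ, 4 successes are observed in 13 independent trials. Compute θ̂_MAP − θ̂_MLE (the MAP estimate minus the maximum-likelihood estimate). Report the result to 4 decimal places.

MAP − MLE = 0.0423

Posterior is Beta(8, 14); MAP = (8−1)/(22−2) = 7/20 ≈ 0.35000.
MLE ignores the prior: θ̂_MLE = k/n = 4/13 ≈ 0.30769.
Difference = 7/20 − 4/13 = 11/260 ≈ 0.0423.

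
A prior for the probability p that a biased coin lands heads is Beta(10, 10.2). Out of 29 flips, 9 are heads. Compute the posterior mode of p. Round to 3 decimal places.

p̂_MAP = 0.381

Prior: Beta(10, 10.2).
Data: 9 successes in 29 trials. The binomial likelihood contributes p^9(1−p)^20, so the posterior is Beta(10+9, 10.2+20) = Beta(19, 30.2).
For Beta(a, b) with a, b > 1 the mode is (a−1)/(a+b−2) = 18/47.2 ≈ 0.381.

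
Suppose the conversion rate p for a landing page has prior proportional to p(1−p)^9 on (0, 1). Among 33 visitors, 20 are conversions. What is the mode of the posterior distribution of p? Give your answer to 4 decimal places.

The prior density ∝ p(1−p)^9 is the kernel of Beta(2, 10).
Data: 20 successes in 33 trials. The binomial likelihood contributes p^20(1−p)^13, so the posterior is Beta(2+20, 10+13) = Beta(22, 23).
For Beta(a, b) with a, b > 1 the mode is (a−1)/(a+b−2) = 21/43 ≈ 0.4884.

p̂_MAP = 0.4884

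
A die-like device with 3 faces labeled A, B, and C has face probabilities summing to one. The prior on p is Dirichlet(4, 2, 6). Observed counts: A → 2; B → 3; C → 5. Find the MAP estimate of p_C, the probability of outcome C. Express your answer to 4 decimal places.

The posterior is Dirichlet(αᵢ + nᵢ) = Dirichlet(6, 5, 11).
For a Dirichlet(a₁,…,a_K) with all aᵢ > 1, the mode has j-th component (aⱼ − 1)/(Σaᵢ − K).
Here Σaᵢ = 22 and K = 3, so p_C = (11 − 1)/(22 − 3) = 10/19 ≈ 0.5263.

MAP estimate of p_C = 0.5263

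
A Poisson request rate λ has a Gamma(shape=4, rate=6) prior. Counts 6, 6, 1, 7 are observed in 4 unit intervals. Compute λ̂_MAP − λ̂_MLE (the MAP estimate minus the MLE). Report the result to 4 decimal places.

Σxᵢ = 20. Posterior is Gamma(24, 10); MAP = (24−1)/10 = 23/10 ≈ 2.30000.
MLE = x̄ = 20/4 ≈ 5.00000.
Difference = 23/10 − 20/4 = -27/10 ≈ -2.7000.

MAP − MLE = -2.7000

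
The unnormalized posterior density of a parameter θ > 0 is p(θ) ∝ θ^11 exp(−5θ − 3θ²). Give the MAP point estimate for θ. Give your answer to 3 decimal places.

ℓ'(θ) = 11/θ − 5 − 6θ. Setting this to zero and multiplying by θ: 6θ² + 5θ − 11 = 0.
θ = (−5 + √(5² + 4·6·11)) / (2·6) = (−5 + √289) / 12 = (−5 + 17)/12 = 1.
ℓ''(θ) = −11/θ² − 6 < 0, confirming a maximum.

θ̂_MAP = 1.000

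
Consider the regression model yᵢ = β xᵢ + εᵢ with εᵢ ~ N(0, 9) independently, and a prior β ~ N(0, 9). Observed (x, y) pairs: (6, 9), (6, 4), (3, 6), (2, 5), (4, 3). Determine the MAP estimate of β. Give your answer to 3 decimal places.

β̂_MAP = 1.157

log p(β | y) = −Σ(yᵢ − βxᵢ)²/(2·9) − β²/(2·9) + const.
Setting the derivative to zero: Σxᵢ(yᵢ − βxᵢ)/9 − β/9 = 0, so β = Σxᵢyᵢ / (Σxᵢ² + σ²/τ²).
Σxᵢyᵢ = 6·9 + 6·4 + 3·6 + 2·5 + 4·3 = 118; Σxᵢ² = 101; σ²/τ² = 1.
β̂_MAP = 118 / (101 + 1) = 118/102 ≈ 1.157.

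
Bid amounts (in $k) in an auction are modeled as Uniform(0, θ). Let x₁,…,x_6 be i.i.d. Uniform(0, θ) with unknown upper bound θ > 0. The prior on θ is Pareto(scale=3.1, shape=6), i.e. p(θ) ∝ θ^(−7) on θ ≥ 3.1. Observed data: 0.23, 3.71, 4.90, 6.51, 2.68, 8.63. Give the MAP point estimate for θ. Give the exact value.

The Uniform(0, θ) likelihood is θ^(−n) for θ ≥ max(xᵢ), zero otherwise. Here max(xᵢ) = 8.63.
Posterior ∝ θ^(−7) · θ^(−6) = θ^(−13) on θ ≥ max(3.1, 8.63) = 8.63.
This density is strictly decreasing in θ, so the posterior mode lies at the lower boundary of the support.

θ̂_MAP = 8.63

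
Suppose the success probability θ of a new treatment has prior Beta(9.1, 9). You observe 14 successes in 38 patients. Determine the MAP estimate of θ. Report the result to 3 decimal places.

Prior: Beta(9.1, 9).
Data: 14 successes in 38 trials. The binomial likelihood contributes θ^14(1−θ)^24, so the posterior is Beta(9.1+14, 9+24) = Beta(23.1, 33).
For Beta(a, b) with a, b > 1 the mode is (a−1)/(a+b−2) = 22.1/54.1 ≈ 0.409.

θ̂_MAP = 0.409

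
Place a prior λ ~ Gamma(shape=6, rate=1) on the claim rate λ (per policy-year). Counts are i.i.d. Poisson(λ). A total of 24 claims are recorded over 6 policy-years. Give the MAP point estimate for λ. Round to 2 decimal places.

λ̂_MAP = 4.14

Σxᵢ = 24, n = 6.
Posterior ∝ λ^5e^(−1λ) · λ^24e^(−6λ) = λ^29e^(−7λ), i.e. Gamma(shape=30, rate=7).
The mode of a Gamma(a, b) with a ≥ 1 (shape–rate) is (a−1)/b = 29/7 ≈ 4.14.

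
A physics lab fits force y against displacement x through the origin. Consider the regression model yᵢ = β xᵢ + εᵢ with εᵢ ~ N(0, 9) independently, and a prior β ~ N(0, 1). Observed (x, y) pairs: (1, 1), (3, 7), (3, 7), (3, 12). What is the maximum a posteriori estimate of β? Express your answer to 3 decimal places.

log p(β | y) = −Σ(yᵢ − βxᵢ)²/(2·9) − β²/(2·1) + const.
Setting the derivative to zero: Σxᵢ(yᵢ − βxᵢ)/9 − β/1 = 0, so β = Σxᵢyᵢ / (Σxᵢ² + σ²/τ²).
Σxᵢyᵢ = 1·1 + 3·7 + 3·7 + 3·12 = 79; Σxᵢ² = 28; σ²/τ² = 9.
β̂_MAP = 79 / (28 + 9) = 79/37 ≈ 2.135.

β̂_MAP = 2.135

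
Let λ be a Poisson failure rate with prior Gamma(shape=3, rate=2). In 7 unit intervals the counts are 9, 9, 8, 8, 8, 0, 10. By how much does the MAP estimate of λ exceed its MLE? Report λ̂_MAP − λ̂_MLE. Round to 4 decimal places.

Σxᵢ = 52. Posterior is Gamma(55, 9); MAP = (55−1)/9 = 54/9 ≈ 6.00000.
MLE = x̄ = 52/7 ≈ 7.42857.
Difference = 54/9 − 52/7 = -10/7 ≈ -1.4286.

MAP − MLE = -1.4286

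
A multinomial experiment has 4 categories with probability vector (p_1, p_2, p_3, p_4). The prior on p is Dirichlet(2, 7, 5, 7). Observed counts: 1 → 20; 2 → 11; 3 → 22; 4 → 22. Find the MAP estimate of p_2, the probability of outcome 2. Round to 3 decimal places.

The posterior is Dirichlet(αᵢ + nᵢ) = Dirichlet(22, 18, 27, 29).
For a Dirichlet(a₁,…,a_K) with all aᵢ > 1, the mode has j-th component (aⱼ − 1)/(Σaᵢ − K).
Here Σaᵢ = 96 and K = 4, so p_2 = (18 − 1)/(96 − 4) = 17/92 ≈ 0.185.

MAP estimate: 0.185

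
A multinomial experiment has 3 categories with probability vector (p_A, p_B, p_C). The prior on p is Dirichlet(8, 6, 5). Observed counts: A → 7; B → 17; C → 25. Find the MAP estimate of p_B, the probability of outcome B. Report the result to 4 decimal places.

MAP estimate of p_B = 0.3385

The posterior is Dirichlet(αᵢ + nᵢ) = Dirichlet(15, 23, 30).
For a Dirichlet(a₁,…,a_K) with all aᵢ > 1, the mode has j-th component (aⱼ − 1)/(Σaᵢ − K).
Here Σaᵢ = 68 and K = 3, so p_B = (23 − 1)/(68 − 3) = 22/65 ≈ 0.3385.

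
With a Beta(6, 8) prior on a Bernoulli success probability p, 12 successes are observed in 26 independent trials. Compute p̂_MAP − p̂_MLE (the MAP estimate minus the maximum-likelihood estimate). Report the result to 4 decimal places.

MAP − MLE = -0.0142

Posterior is Beta(18, 22); MAP = (18−1)/(40−2) = 17/38 ≈ 0.44737.
MLE ignores the prior: p̂_MLE = k/n = 12/26 ≈ 0.46154.
Difference = 17/38 − 12/26 = -7/494 ≈ -0.0142.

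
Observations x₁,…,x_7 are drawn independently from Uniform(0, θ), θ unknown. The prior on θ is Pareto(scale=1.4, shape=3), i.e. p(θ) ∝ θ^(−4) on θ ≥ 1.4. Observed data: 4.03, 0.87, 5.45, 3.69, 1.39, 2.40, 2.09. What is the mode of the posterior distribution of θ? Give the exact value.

The Uniform(0, θ) likelihood is θ^(−n) for θ ≥ max(xᵢ), zero otherwise. Here max(xᵢ) = 5.45.
Posterior ∝ θ^(−4) · θ^(−7) = θ^(−11) on θ ≥ max(1.4, 5.45) = 5.45.
This density is strictly decreasing in θ, so the posterior mode lies at the lower boundary of the support.

θ̂_MAP = 5.45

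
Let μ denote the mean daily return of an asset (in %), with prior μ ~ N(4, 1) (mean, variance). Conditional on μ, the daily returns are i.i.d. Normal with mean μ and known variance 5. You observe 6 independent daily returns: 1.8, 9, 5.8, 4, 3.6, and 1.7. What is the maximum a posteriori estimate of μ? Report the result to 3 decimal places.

μ̂_MAP = 4.173

n = 6; x̄ = (1.8 + 9 + 5.8 + 4 + 3.6 + 1.7)/6 = 25.9/6 = 259/60 ≈ 4.3167.
For a Normal prior and Normal likelihood with known variance, the posterior is Normal; its mode equals its mean, the precision-weighted average.
Prior precision 1/σ₀² = 1/1 = 1; data precision n/σ² = 6/5 = 1.2.
μ̂ = (1·4 + 1.2·(259/60)) / (1 + 1.2) = 9.18/2.2 = 459/110 ≈ 4.173.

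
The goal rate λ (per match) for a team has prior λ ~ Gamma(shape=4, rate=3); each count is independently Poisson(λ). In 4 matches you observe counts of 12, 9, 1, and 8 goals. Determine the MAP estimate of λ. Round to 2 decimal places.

Σxᵢ = 12+9+1+8 = 30, with n = 4.
Posterior ∝ λ^3e^(−3λ) · λ^30e^(−4λ) = λ^33e^(−7λ), i.e. Gamma(shape=34, rate=7).
The mode of a Gamma(a, b) with a ≥ 1 (shape–rate) is (a−1)/b = 33/7 ≈ 4.71.

λ̂_MAP = 4.71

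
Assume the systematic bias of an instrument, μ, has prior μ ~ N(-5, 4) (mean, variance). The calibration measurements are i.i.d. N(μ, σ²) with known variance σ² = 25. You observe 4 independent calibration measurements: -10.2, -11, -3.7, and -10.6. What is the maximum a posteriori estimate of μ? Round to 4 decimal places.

n = 4; x̄ = ((-10.2) + (-11) + (-3.7) + (-10.6))/4 = -35.5/4 = -8.875.
For a Normal prior and Normal likelihood with known variance, the posterior is Normal; its mode equals its mean, the precision-weighted average.
Prior precision 1/σ₀² = 1/4 = 0.25; data precision n/σ² = 4/25 = 0.16.
μ̂ = (0.25·(-5) + 0.16·(-8.875)) / (0.25 + 0.16) = (-2.67)/0.41 = -267/41 ≈ -6.5122.

μ̂_MAP = -6.5122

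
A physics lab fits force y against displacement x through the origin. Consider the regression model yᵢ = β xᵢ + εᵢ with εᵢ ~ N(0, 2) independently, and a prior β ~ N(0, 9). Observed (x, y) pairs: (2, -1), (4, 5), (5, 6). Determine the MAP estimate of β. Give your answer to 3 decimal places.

log p(β | y) = −Σ(yᵢ − βxᵢ)²/(2·2) − β²/(2·9) + const.
Setting the derivative to zero: Σxᵢ(yᵢ − βxᵢ)/2 − β/9 = 0, so β = Σxᵢyᵢ / (Σxᵢ² + σ²/τ²).
Σxᵢyᵢ = 2·(-1) + 4·5 + 5·6 = 48; Σxᵢ² = 45; σ²/τ² = 2/9.
β̂_MAP = 48 / (45 + 2/9) = 48/(407/9) = 432/407 ≈ 1.061.

β̂_MAP = 1.061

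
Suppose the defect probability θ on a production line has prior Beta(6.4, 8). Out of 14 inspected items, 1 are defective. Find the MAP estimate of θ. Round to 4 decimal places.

θ̂_MAP = 0.2424

Prior: Beta(6.4, 8).
Data: 1 success in 14 trials. The binomial likelihood contributes θ(1−θ)^13, so the posterior is Beta(6.4+1, 8+13) = Beta(7.4, 21).
For Beta(a, b) with a, b > 1 the mode is (a−1)/(a+b−2) = 6.4/26.4 ≈ 0.2424.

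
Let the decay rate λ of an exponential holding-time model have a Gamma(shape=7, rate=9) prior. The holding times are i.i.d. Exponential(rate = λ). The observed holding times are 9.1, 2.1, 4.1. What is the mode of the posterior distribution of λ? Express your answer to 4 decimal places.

λ̂_MAP = 0.3704

The Exponential(rate=λ) likelihood is ∝ λ^n e^(−λΣtᵢ). Here n = 3 and Σtᵢ = 9.1 + 2.1 + 4.1 = 15.3.
Posterior ∝ λ^6e^(−9λ) · λ^3e^(−15.3λ) = λ^9e^(−24.3λ), i.e. Gamma(10, 24.3).
Mode = (a−1)/b = 9/24.3 ≈ 0.3704.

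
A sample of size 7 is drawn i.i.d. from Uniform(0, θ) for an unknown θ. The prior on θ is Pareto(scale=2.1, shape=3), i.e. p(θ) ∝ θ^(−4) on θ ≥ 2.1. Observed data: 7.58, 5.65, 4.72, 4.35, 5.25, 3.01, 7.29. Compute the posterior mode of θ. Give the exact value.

θ̂_MAP = 7.58

The Uniform(0, θ) likelihood is θ^(−n) for θ ≥ max(xᵢ), zero otherwise. Here max(xᵢ) = 7.58.
Posterior ∝ θ^(−4) · θ^(−7) = θ^(−11) on θ ≥ max(2.1, 7.58) = 7.58.
This density is strictly decreasing in θ, so the posterior mode lies at the lower boundary of the support.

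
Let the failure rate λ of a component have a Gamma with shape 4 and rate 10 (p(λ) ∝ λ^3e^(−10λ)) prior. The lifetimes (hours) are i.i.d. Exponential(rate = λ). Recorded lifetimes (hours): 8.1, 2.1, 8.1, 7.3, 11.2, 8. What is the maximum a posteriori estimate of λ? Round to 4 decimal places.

The Exponential(rate=λ) likelihood is ∝ λ^n e^(−λΣtᵢ). Here n = 6 and Σtᵢ = 8.1 + 2.1 + 8.1 + 7.3 + 11.2 + 8 = 44.8.
Posterior ∝ λ^3e^(−10λ) · λ^6e^(−44.8λ) = λ^9e^(−54.8λ), i.e. Gamma(10, 54.8).
Mode = (a−1)/b = 9/54.8 ≈ 0.1642.

λ̂_MAP = 0.1642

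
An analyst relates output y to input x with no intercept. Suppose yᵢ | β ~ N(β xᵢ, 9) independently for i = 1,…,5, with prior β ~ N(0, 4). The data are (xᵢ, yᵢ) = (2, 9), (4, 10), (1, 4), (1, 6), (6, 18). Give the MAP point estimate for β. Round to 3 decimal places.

log p(β | y) = −Σ(yᵢ − βxᵢ)²/(2·9) − β²/(2·4) + const.
Setting the derivative to zero: Σxᵢ(yᵢ − βxᵢ)/9 − β/4 = 0, so β = Σxᵢyᵢ / (Σxᵢ² + σ²/τ²).
Σxᵢyᵢ = 2·9 + 4·10 + 1·4 + 1·6 + 6·18 = 176; Σxᵢ² = 58; σ²/τ² = 2.25.
β̂_MAP = 176 / (58 + 2.25) = 176/60.25 ≈ 2.921.

β̂_MAP = 2.921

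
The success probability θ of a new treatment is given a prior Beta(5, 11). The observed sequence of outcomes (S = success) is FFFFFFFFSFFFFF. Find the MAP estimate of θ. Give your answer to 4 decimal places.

Prior: Beta(5, 11).
Data: 1 success in 14 trials (from the sequence). The binomial likelihood contributes θ(1−θ)^13, so the posterior is Beta(5+1, 11+13) = Beta(6, 24).
For Beta(a, b) with a, b > 1 the mode is (a−1)/(a+b−2) = 5/28 ≈ 0.1786.

θ̂_MAP = 0.1786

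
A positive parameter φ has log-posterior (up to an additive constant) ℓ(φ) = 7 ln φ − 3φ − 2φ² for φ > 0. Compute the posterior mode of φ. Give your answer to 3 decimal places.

φ̂_MAP = 1.000

ℓ'(φ) = 7/φ − 3 − 4φ. Setting this to zero and multiplying by φ: 4φ² + 3φ − 7 = 0.
φ = (−3 + √(3² + 4·4·7)) / (2·4) = (−3 + √121) / 8 = (−3 + 11)/8 = 1.
ℓ''(φ) = −7/φ² − 4 < 0, confirming a maximum.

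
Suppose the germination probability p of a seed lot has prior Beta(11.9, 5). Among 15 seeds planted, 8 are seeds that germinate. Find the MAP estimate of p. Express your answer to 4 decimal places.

Prior: Beta(11.9, 5).
Data: 8 successes in 15 trials. The binomial likelihood contributes p^8(1−p)^7, so the posterior is Beta(11.9+8, 5+7) = Beta(19.9, 12).
For Beta(a, b) with a, b > 1 the mode is (a−1)/(a+b−2) = 18.9/29.9 ≈ 0.6321.

p̂_MAP = 0.6321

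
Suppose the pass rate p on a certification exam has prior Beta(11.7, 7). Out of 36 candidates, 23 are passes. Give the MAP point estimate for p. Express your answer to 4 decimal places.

Prior: Beta(11.7, 7).
Data: 23 successes in 36 trials. The binomial likelihood contributes p^23(1−p)^13, so the posterior is Beta(11.7+23, 7+13) = Beta(34.7, 20).
For Beta(a, b) with a, b > 1 the mode is (a−1)/(a+b−2) = 33.7/52.7 ≈ 0.6395.

p̂_MAP = 0.6395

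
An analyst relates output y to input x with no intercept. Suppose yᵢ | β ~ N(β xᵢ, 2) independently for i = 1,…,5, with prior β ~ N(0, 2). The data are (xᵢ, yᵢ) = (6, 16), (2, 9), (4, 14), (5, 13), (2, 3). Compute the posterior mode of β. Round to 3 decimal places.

β̂_MAP = 2.802

log p(β | y) = −Σ(yᵢ − βxᵢ)²/(2·2) − β²/(2·2) + const.
Setting the derivative to zero: Σxᵢ(yᵢ − βxᵢ)/2 − β/2 = 0, so β = Σxᵢyᵢ / (Σxᵢ² + σ²/τ²).
Σxᵢyᵢ = 6·16 + 2·9 + 4·14 + 5·13 + 2·3 = 241; Σxᵢ² = 85; σ²/τ² = 1.
β̂_MAP = 241 / (85 + 1) = 241/86 ≈ 2.802.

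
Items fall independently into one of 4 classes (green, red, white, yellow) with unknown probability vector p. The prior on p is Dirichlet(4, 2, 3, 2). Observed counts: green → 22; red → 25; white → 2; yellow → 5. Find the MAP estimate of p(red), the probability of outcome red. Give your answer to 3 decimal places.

MAP estimate of p(red) = 0.426

The posterior is Dirichlet(αᵢ + nᵢ) = Dirichlet(26, 27, 5, 7).
For a Dirichlet(a₁,…,a_K) with all aᵢ > 1, the mode has j-th component (aⱼ − 1)/(Σaᵢ − K).
Here Σaᵢ = 65 and K = 4, so p(red) = (27 − 1)/(65 − 4) = 26/61 ≈ 0.426.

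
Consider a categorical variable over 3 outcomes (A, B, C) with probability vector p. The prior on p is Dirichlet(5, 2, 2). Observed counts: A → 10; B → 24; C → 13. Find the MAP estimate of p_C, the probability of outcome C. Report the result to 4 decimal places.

MAP estimate of p_C = 0.2642

The posterior is Dirichlet(αᵢ + nᵢ) = Dirichlet(15, 26, 15).
For a Dirichlet(a₁,…,a_K) with all aᵢ > 1, the mode has j-th component (aⱼ − 1)/(Σaᵢ − K).
Here Σaᵢ = 56 and K = 3, so p_C = (15 − 1)/(56 − 3) = 14/53 ≈ 0.2642.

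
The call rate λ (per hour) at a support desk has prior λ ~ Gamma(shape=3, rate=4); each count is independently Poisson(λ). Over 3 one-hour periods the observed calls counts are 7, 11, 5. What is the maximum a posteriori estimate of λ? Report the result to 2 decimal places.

Σxᵢ = 7+11+5 = 23, with n = 3.
Posterior ∝ λ^2e^(−4λ) · λ^23e^(−3λ) = λ^25e^(−7λ), i.e. Gamma(shape=26, rate=7).
The mode of a Gamma(a, b) with a ≥ 1 (shape–rate) is (a−1)/b = 25/7 ≈ 3.57.

λ̂_MAP = 3.57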